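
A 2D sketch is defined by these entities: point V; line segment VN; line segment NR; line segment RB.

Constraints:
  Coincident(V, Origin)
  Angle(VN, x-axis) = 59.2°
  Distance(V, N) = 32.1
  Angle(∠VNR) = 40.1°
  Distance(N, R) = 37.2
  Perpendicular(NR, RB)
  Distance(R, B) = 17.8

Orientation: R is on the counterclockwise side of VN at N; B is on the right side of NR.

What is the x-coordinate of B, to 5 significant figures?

-24.540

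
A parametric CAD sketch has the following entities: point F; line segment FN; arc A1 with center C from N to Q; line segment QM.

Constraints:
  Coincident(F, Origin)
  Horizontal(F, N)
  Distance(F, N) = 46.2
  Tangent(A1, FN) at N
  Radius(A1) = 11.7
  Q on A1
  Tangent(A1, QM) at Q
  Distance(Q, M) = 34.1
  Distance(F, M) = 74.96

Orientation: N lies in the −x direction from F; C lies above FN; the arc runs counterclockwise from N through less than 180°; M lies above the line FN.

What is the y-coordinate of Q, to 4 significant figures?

19.42

F is at the origin; FN is horizontal with |FN| = 46.2 and N on the −x side, so N = (-46.20, 0.000). Tangency of A1 to FN means the radius CN is perpendicular to FN, so C = N + (0, 11.7) = (-46.20, 11.70). Since CQ ⟂ QM (tangency), |CM| = √(11.7² + 34.1²) = 36.05 regardless of where Q sits on A1. So M lies on both circle(F, 74.96) and circle(C, 36.05); the above-FN intersection is M = (-59.92, 45.04). Q is the foot of the tangent from M: Q = (-37.41, 19.42).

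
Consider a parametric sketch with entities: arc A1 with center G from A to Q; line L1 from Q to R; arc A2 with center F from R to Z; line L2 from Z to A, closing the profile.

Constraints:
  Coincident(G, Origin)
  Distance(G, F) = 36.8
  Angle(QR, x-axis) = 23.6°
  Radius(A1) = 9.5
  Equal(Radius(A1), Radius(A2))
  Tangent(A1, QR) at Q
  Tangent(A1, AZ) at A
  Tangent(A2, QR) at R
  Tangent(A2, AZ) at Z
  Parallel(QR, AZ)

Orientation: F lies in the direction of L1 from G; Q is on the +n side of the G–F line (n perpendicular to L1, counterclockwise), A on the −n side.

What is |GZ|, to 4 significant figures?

38.01

The slot axis is L1's direction at 23.6°, so u = (cos 23.6°, sin 23.6°) = (0.9164, 0.4003) and n = (−sin 23.6°, cos 23.6°) = (-0.4003, 0.9164). G is at the origin and F lies 36.8 along u from G, so F = 36.8·u = (33.72, 14.73). Tangency of A1 to both parallel lines with radius 9.5 puts Q and A at G ± 9.5·n: Q = (-3.803, 8.705), A = (3.803, -8.705). Equal radii place R and Z the same way about F: R = F + 9.5·n = (29.92, 23.44), Z = F − 9.5·n = (37.53, 6.027). Then |GZ| = |Z − G| = 38.01.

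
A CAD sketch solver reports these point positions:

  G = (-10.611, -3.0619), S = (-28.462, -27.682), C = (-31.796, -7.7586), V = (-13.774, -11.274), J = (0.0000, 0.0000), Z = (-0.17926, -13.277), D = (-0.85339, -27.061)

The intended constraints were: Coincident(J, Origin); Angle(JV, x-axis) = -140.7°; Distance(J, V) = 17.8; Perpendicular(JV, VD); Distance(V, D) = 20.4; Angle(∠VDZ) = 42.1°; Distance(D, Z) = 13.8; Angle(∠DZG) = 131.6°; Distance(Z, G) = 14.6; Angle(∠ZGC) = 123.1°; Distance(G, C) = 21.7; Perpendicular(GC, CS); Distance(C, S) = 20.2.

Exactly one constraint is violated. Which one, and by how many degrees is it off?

Perpendicular(GC, CS) — off by 3.00°.

J = (0.00, 0.00) ✓; JV at -140.7° ✓; |JV| = 17.80 ✓; ∠(JV, VD) = 90.00° ✓; |VD| = 20.40 ✓; ∠VDZ = 42.10° ✓; |DZ| = 13.80 ✓; ∠DZG = 131.6° ✓; |ZG| = 14.60 ✓; ∠ZGC = 123.1° ✓; |GC| = 21.70 ✓; ∠(GC, CS) = 87.00° ✗; |CS| = 20.20 ✓.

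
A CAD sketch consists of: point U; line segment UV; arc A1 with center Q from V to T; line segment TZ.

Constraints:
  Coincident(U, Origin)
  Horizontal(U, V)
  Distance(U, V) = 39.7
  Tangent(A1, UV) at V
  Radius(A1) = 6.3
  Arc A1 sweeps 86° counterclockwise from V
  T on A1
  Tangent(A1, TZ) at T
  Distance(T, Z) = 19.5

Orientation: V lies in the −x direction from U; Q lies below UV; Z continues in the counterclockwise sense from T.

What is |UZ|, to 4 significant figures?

53.69

U is at the origin; UV is horizontal with |UV| = 39.7 and V on the −x side, so V = (-39.70, 0.000). The tangent condition forces QV to be normal to UV, so Q = V + (0, -6.3) = (-39.70, -6.300). On A1, V sits at bearing 90° from Q; an 86° counterclockwise sweep puts T at bearing 176°, so T = Q + 6.3·(cos 176°, sin 176°) = (-45.98, -5.861). Tangency of A1 to TZ means the radius QT is perpendicular to TZ, so TZ runs along (−sin 176°, cos 176°); with |TZ| = 19.5, Z = (-47.34, -25.31). Then |UZ| = |Z − U| = 53.69.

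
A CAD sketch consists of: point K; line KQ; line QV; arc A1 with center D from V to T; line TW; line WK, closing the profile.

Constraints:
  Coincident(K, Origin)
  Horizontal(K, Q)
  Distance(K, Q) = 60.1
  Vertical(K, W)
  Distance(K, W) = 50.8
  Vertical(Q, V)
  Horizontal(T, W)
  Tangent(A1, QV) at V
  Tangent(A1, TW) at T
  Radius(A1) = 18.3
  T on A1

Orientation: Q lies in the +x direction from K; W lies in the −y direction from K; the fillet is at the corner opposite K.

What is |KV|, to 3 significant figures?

68.3

K is at the origin; KQ is horizontal with |KQ| = 60.1 and Q on the +x side, so Q = (60.1, 0.00). KW is vertical with |KW| = 50.8 and W on the −y side, so W = (0.00, -50.8). The virtual corner opposite K is at (60.1, -50.8). Tangency of A1 to QV means the radius DV is perpendicular to QV and since A1 is tangent to TW there, DT ⟂ TW, with radius 18.3, so the center D sits 18.3 in from both sides at D = (41.8, -32.5). That places the tangent points at V = (60.1, -32.5) on QV and T = (41.8, -50.8) on TW. Then |KV| = |V − K| = 68.3.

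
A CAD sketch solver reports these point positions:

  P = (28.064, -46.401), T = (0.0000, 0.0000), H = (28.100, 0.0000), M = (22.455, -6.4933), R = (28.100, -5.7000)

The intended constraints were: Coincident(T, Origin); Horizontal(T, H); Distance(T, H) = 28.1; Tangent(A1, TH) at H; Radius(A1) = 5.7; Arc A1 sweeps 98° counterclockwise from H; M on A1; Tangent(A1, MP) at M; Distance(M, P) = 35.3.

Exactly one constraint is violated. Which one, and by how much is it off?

Distance(M, P) = 35.3 — off by 5.00.

T = (0.00, 0.00) ✓; T.y = 0.00, H.y = 0.00 ✓; |TH| = 28.10 ✓; ∠(RH, HT) = 90.00° ✓; |RH| = 5.700 ✓; bearing(R→M) − bearing(R→H) = 98.00° ✓; |RM| = 5.700 ✓; ∠(RM, MP) = 90.00° ✓; |MP| = 40.30 ✗.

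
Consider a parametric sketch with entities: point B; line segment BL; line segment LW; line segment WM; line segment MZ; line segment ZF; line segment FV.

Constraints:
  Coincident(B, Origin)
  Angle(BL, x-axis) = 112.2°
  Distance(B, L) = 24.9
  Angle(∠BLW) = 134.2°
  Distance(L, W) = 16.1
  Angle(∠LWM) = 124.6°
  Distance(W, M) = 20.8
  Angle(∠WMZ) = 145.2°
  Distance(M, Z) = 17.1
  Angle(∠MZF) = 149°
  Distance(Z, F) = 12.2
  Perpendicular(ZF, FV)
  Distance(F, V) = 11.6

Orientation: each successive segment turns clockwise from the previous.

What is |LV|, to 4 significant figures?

40.35

B is at the origin; BL runs at 112.2° with length 24.9, so L = (-9.408, 23.05). ∠BLW = 134.2° gives LW at 66.40° from the x-axis; with |LW| = 16.1, W = (-2.963, 37.81). ∠LWM = 124.6° gives WM at 11.00° from the x-axis; with |WM| = 20.8, M = (17.46, 41.78). ∠WMZ = 145.2° gives MZ at -23.80° from the x-axis; with |MZ| = 17.1, Z = (33.10, 34.88). ∠MZF = 149.0° gives ZF at -54.80° from the x-axis; with |ZF| = 12.2, F = (40.13, 24.91). The perpendicularity gives FV at right angles to ZF, so FV runs at -144.8°; with |FV| = 11.6, V = (30.65, 18.22). Then |LV| = |V − L| = 40.35.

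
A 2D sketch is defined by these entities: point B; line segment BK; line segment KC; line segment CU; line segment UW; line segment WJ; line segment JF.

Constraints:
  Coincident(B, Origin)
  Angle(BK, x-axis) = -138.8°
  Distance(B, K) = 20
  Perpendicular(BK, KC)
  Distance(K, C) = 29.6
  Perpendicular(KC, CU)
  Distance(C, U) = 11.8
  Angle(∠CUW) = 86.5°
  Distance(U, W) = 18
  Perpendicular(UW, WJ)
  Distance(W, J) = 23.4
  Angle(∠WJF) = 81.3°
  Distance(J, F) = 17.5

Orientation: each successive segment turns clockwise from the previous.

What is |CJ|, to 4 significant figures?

20.82

B is at the origin; BK runs at -138.8° with length 20.0, so K = (-15.05, -13.17). The perpendicularity gives KC at right angles to BK, so KC runs at 131.2°; with |KC| = 29.6, C = (-34.55, 9.098). The perpendicularity gives CU at right angles to KC, so CU runs at 41.20°; with |CU| = 11.8, U = (-25.67, 16.87). ∠CUW = 86.5° gives UW at -52.30° from the x-axis; with |UW| = 18.0, W = (-14.66, 2.628). UW ⟂ WJ, so WJ runs at -142.3°; with |WJ| = 23.4, J = (-33.17, -11.68). Then |CJ| = |J − C| = 20.82.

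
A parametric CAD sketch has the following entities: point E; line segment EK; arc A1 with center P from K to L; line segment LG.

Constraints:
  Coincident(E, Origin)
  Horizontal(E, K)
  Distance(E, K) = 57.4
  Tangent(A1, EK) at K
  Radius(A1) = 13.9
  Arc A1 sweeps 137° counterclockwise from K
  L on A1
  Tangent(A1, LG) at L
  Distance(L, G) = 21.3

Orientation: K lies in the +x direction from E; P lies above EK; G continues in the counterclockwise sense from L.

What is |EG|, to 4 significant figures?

64.20

On A1, K sits at bearing -90° from P; a 137° counterclockwise sweep puts L at bearing 47°, so L = P + 13.9·(cos 47°, sin 47°) = (66.88, 24.07). The tangent condition forces PL to be normal to LG, so LG runs along (−sin 47°, cos 47°); with |LG| = 21.3, G = (51.30, 38.59). Then |EG| = |G − E| = 64.20.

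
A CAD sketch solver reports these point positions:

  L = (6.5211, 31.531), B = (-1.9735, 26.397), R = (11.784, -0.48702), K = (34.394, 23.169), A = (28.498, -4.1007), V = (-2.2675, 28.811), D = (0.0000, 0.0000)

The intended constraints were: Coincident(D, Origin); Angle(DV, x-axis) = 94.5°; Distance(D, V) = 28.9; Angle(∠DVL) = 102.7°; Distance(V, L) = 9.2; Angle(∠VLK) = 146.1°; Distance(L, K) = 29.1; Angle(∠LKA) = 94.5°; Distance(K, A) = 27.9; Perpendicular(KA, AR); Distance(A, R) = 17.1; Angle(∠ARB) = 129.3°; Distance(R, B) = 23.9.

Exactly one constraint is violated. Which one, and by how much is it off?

Distance(R, B) = 23.9 — off by 6.30.

D = (0.00, 0.00) ✓; DV at 94.50° ✓; |DV| = 28.90 ✓; ∠DVL = 102.7° ✓; |VL| = 9.200 ✓; ∠VLK = 146.1° ✓; |LK| = 29.10 ✓; ∠LKA = 94.50° ✓; |KA| = 27.90 ✓; ∠(KA, AR) = 90.00° ✓; |AR| = 17.10 ✓; ∠ARB = 129.3° ✓; |RB| = 30.20 ✗.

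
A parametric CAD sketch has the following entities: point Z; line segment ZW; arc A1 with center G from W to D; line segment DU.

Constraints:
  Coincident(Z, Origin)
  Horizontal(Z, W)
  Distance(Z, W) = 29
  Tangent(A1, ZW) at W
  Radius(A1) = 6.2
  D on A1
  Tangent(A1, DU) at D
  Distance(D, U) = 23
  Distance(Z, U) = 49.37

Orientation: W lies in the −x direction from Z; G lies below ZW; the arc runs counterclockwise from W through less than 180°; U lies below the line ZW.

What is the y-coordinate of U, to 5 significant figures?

-26.302

Z is at the origin; Z and W share the same y with |ZW| = 29.0 and W on the −x side, so W = (-29.000, 0.0000). Since A1 is tangent to ZW there, GW ⟂ ZW, so G = W + (0, -6.2) = (-29.000, -6.2000). Since GD ⟂ DU (tangency), |GU| = √(6.2² + 23.0²) = 23.821 regardless of where D sits on A1. So U lies on both circle(Z, 49.37) and circle(G, 23.821); the below-ZW intersection is U = (-41.780, -26.302). D is the foot of the tangent from U: D = (-34.918, -4.3501).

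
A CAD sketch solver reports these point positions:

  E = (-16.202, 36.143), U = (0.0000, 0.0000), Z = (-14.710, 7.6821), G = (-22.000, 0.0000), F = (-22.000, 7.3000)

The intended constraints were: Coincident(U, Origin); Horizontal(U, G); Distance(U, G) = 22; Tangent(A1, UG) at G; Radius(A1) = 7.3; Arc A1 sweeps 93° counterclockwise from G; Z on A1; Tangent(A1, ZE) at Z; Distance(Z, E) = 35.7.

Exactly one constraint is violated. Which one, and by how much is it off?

Distance(Z, E) = 35.7 — off by 7.20.

U = (0.00, 0.00) ✓; U.y = 0.00, G.y = 0.00 ✓; |UG| = 22.00 ✓; ∠(FG, GU) = 90.00° ✓; |FG| = 7.300 ✓; bearing(F→Z) − bearing(F→G) = 93.00° ✓; |FZ| = 7.300 ✓; ∠(FZ, ZE) = 90.00° ✓; |ZE| = 28.50 ✗.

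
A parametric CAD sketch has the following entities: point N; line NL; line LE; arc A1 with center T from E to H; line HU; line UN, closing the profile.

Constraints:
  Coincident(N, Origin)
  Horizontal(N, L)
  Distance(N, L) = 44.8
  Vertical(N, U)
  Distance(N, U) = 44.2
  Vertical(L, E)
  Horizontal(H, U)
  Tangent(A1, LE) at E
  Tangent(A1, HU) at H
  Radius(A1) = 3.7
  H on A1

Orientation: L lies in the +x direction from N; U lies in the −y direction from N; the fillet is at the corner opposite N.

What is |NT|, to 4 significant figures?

57.70

N is at the origin; N and L share the same y with |NL| = 44.8 and L on the +x side, so L = (44.80, 0.000). N and U share the same x with |NU| = 44.2 and U on the −y side, so U = (0.000, -44.20). The virtual corner opposite N is at (44.80, -44.20). Tangency of A1 to LE means the radius TE is perpendicular to LE and since A1 is tangent to HU there, TH ⟂ HU, with radius 3.7, so the center T sits 3.7 in from both sides at T = (41.10, -40.50). Then |NT| = |T − N| = 57.70.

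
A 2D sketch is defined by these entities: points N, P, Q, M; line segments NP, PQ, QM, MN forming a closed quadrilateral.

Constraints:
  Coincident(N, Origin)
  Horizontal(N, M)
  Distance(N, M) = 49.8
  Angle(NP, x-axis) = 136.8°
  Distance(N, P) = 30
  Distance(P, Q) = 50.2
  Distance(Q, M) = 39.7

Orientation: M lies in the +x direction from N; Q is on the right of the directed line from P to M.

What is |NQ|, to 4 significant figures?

20.27

N is at the origin; NM is horizontal with |NM| = 49.8 and M in +x, so M = (49.8, 0). NP runs at 136.8° with |NP| = 30.0, so P = (-21.87, 20.54). Q is determined by |PQ| = 50.2 and |QM| = 39.7 together: it lies at the intersection of circle(P, 50.2) and circle(M, 39.7). With |PM| = 74.55, the foot of the radical line on PM is 43.61 from P and the perpendicular offset is √(50.2² − 43.61²) = 24.87. Taking the right-of-PM solution: Q = (13.20, -15.38).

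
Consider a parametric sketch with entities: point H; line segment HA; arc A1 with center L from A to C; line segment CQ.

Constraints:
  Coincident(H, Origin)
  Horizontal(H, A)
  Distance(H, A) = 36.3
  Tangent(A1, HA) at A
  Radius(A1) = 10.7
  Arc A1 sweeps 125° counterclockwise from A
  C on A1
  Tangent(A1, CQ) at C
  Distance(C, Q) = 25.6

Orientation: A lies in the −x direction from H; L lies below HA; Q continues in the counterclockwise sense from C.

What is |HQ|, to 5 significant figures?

48.502

H is at the origin; HA is horizontal with |HA| = 36.3 and A on the −x side, so A = (-36.300, 0.0000). Tangency of A1 to HA means the radius LA is perpendicular to HA, so L = A + (0, -10.7) = (-36.300, -10.700). On A1, A sits at bearing 90° from L; a 125° counterclockwise sweep puts C at bearing 215°, so C = L + 10.7·(cos 215°, sin 215°) = (-45.065, -16.837). A1 meets CQ tangentially, so LC is at right angles to CQ, so CQ runs along (−sin 215°, cos 215°); with |CQ| = 25.6, Q = (-30.381, -37.808). Then |HQ| = |Q − H| = 48.502.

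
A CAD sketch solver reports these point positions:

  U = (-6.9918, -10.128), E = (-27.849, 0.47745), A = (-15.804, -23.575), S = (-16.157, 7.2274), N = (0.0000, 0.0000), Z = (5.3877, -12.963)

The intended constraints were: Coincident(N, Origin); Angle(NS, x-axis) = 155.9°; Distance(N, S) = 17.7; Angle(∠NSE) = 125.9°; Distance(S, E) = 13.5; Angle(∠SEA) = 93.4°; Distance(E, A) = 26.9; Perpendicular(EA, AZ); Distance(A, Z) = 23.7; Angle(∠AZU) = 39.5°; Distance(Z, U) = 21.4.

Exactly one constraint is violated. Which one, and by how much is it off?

Distance(Z, U) = 21.4 — off by 8.70.

N = (0.00, 0.00) ✓; NS at 155.9° ✓; |NS| = 17.70 ✓; ∠NSE = 125.9° ✓; |SE| = 13.50 ✓; ∠SEA = 93.40° ✓; |EA| = 26.90 ✓; ∠(EA, AZ) = 90.00° ✓; |AZ| = 23.70 ✓; ∠AZU = 39.50° ✓; |ZU| = 12.70 ✗.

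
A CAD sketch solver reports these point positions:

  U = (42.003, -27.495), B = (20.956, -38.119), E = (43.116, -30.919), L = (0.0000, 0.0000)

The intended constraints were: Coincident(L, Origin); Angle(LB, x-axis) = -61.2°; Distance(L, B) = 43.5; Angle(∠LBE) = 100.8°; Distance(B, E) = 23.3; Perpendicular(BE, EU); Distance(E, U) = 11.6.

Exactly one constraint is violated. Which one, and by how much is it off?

Distance(E, U) = 11.6 — off by 8.00.

L = (0.00, 0.00) ✓; LB at -61.20° ✓; |LB| = 43.50 ✓; ∠LBE = 100.8° ✓; |BE| = 23.30 ✓; ∠(BE, EU) = 90.01° ✓; |EU| = 3.600 ✗.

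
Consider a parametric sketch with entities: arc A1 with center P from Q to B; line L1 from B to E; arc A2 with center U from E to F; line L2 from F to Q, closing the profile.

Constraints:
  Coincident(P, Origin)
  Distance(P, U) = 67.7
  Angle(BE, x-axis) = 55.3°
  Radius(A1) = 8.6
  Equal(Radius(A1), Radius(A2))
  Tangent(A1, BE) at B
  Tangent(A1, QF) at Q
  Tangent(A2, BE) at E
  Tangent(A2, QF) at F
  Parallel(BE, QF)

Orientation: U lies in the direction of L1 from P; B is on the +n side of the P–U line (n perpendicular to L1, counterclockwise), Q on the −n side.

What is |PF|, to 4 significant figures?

68.24

Tangency of A1 to both parallel lines with radius 8.6 puts B and Q at P ± 8.6·n: B = (-7.070, 4.896), Q = (7.070, -4.896). Equal radii place E and F the same way about U: E = U + 8.6·n = (31.47, 60.55), F = U − 8.6·n = (45.61, 50.76). Then |PF| = |F − P| = 68.24.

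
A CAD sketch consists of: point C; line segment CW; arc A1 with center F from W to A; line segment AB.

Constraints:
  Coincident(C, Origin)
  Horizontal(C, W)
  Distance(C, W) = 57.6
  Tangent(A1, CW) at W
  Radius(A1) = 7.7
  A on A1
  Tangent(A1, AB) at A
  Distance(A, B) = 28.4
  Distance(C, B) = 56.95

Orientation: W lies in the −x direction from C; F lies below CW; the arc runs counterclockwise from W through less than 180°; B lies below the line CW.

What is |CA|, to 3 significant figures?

64.8

Checks: ∠(FW, WC) = 90.00° ✓; |FW| = 7.700 ✓; |FA| = 7.700 ✓; ∠(FA, AB) = 90.00° ✓; |AB| = 28.40 ✓; |CB| = 56.95 ✓.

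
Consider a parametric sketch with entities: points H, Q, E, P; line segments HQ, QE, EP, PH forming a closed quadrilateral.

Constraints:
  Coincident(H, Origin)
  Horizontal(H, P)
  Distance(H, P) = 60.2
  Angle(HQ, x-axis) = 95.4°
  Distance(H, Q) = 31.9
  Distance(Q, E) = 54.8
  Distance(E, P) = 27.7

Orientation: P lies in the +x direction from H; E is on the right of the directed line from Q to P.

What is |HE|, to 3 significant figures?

35.0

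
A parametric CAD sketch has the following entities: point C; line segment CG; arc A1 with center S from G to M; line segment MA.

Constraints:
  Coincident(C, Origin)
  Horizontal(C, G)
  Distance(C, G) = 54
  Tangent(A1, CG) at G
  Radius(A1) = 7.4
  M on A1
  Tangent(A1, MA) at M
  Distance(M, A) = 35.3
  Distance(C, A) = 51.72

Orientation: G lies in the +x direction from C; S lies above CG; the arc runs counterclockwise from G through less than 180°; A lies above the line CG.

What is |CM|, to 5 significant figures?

60.661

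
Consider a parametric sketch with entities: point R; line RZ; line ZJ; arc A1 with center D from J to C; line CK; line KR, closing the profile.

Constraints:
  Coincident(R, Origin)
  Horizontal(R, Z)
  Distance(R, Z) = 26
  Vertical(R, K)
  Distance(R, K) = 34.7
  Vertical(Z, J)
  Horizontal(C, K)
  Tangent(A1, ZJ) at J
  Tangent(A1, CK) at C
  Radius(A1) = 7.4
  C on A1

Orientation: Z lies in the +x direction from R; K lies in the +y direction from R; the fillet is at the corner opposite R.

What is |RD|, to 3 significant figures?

33.0

R is at the origin; R and Z share the same y with |RZ| = 26.0 and Z on the +x side, so Z = (26.0, 0.00). RK is vertical with |RK| = 34.7 and K on the +y side, so K = (0.00, 34.7). The virtual corner opposite R is at (26.0, 34.7). Since A1 is tangent to ZJ there, DJ ⟂ ZJ and A1 meets CK tangentially, so DC is at right angles to CK, with radius 7.4, so the center D sits 7.4 in from both sides at D = (18.6, 27.3). Then |RD| = |D − R| = 33.0.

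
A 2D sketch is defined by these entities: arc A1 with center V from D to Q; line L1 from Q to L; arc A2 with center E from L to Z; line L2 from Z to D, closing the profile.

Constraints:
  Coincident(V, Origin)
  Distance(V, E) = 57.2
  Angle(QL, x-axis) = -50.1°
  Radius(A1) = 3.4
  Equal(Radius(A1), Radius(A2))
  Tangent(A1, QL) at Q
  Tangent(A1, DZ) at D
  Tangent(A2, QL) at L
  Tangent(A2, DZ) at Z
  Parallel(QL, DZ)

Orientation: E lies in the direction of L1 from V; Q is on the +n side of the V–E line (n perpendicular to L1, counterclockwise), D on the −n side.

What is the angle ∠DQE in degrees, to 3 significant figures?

86.6°

The slot axis is L1's direction at -50.1°, so u = (cos -50.1°, sin -50.1°) = (0.641, -0.767) and n = (−sin -50.1°, cos -50.1°) = (0.767, 0.641). V is at the origin and E lies 57.2 along u from V, so E = 57.2·u = (36.7, -43.9). Tangency of A1 to both parallel lines with radius 3.4 puts Q and D at V ± 3.4·n: Q = (2.61, 2.18), D = (-2.61, -2.18). Then cos ∠DQE = QD·QE / (|QD||QE|), giving 86.6°.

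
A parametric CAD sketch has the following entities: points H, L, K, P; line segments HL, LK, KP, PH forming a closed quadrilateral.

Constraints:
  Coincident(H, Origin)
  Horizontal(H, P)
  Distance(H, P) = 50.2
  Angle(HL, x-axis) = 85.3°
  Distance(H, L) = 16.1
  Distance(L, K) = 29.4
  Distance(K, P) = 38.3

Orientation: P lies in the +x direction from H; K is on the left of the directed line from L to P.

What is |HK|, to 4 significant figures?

40.66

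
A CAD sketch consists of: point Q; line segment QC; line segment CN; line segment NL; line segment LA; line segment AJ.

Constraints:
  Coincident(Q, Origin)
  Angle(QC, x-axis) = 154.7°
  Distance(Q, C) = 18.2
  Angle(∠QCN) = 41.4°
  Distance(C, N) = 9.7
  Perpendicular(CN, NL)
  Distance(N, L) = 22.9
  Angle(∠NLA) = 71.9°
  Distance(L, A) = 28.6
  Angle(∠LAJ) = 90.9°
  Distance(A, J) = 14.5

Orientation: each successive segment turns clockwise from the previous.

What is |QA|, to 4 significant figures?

31.20

Q is at the origin; QC runs at 154.7° with length 18.2, so C = (-16.45, 7.778). ∠QCN = 41.4° gives CN at 16.10° from the x-axis; with |CN| = 9.7, N = (-7.135, 10.47). The perpendicularity gives NL at right angles to CN, so NL runs at -73.90°; with |NL| = 22.9, L = (-0.7842, -11.53). ∠NLA = 71.9° gives LA at 178.0° from the x-axis; with |LA| = 28.6, A = (-29.37, -10.54). Then |QA| = |A − Q| = 31.20.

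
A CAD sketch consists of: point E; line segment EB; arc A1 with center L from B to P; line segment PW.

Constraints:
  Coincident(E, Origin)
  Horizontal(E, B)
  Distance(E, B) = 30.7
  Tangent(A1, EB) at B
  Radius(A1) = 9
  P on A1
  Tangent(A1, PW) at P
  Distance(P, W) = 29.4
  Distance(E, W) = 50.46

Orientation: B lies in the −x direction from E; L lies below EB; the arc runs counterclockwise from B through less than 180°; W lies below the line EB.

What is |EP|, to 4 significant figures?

40.99

Checks: |LP| = 9.000 ✓; ∠(LP, PW) = 90.00° ✓; |PW| = 29.40 ✓; |EW| = 50.46 ✓.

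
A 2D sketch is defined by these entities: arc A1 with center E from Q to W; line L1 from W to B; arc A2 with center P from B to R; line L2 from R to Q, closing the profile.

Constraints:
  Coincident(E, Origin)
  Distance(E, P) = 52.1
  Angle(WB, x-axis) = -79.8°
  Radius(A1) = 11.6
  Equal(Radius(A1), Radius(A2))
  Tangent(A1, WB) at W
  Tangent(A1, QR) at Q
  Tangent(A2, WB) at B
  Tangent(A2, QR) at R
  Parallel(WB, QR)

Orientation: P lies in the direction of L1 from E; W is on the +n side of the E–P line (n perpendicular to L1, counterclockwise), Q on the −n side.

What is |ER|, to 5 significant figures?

53.376

The slot axis is L1's direction at -79.8°, so u = (cos -79.8°, sin -79.8°) = (0.17708, -0.98420) and n = (−sin -79.8°, cos -79.8°) = (0.98420, 0.17708). E is at the origin and P lies 52.1 along u from E, so P = 52.1·u = (9.2261, -51.277). Tangency of A1 to both parallel lines with radius 11.6 puts W and Q at E ± 11.6·n: W = (11.417, 2.0542), Q = (-11.417, -2.0542). Equal radii place B and R the same way about P: B = P + 11.6·n = (20.643, -49.222), R = P − 11.6·n = (-2.1906, -53.331). Then |ER| = |R − E| = 53.376.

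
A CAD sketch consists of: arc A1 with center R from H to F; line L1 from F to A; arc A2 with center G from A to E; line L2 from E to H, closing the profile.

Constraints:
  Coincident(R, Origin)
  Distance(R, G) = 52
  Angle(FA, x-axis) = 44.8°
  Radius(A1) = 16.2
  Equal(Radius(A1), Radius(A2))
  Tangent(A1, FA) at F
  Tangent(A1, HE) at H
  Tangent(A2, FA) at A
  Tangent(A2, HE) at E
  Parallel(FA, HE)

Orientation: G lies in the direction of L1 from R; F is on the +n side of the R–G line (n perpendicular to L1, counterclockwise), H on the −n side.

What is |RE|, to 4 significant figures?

54.47

The slot axis is L1's direction at 44.8°, so u = (cos 44.8°, sin 44.8°) = (0.7096, 0.7046) and n = (−sin 44.8°, cos 44.8°) = (-0.7046, 0.7096). R is at the origin and G lies 52.0 along u from R, so G = 52.0·u = (36.90, 36.64). Tangency of A1 to both parallel lines with radius 16.2 puts F and H at R ± 16.2·n: F = (-11.42, 11.50), H = (11.42, -11.50). Equal radii place A and E the same way about G: A = G + 16.2·n = (25.48, 48.14), E = G − 16.2·n = (48.31, 25.15). Then |RE| = |E − R| = 54.47.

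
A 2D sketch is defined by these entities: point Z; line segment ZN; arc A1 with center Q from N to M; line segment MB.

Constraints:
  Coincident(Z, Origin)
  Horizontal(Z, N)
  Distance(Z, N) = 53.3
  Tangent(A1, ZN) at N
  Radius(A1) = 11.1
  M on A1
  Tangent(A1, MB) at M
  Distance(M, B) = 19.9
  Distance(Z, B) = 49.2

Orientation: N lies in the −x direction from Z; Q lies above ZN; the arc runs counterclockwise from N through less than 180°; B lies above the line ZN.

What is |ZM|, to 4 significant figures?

43.37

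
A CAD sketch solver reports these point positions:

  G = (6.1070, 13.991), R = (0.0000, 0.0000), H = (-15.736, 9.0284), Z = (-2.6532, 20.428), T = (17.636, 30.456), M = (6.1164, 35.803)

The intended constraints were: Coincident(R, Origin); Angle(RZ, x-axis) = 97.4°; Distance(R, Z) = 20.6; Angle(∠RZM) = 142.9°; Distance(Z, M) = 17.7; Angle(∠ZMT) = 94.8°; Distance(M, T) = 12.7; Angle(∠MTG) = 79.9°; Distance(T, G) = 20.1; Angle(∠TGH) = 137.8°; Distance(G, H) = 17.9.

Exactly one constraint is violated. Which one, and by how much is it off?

Distance(G, H) = 17.9 — off by 4.50.

R = (0.00, 0.00) ✓; RZ at 97.40° ✓; |RZ| = 20.60 ✓; ∠RZM = 142.9° ✓; |ZM| = 17.70 ✓; ∠ZMT = 94.80° ✓; |MT| = 12.70 ✓; ∠MTG = 79.90° ✓; |TG| = 20.10 ✓; ∠TGH = 137.8° ✓; |GH| = 22.40 ✗.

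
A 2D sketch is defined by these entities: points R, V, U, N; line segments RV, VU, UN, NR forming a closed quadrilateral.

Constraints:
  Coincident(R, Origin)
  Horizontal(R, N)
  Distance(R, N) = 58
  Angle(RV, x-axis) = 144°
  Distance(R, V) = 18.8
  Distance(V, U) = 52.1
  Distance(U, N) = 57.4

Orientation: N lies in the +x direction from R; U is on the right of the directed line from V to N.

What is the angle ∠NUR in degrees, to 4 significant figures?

72.96°

Checks: |VU| = 52.10 ✓; |UN| = 57.40 ✓.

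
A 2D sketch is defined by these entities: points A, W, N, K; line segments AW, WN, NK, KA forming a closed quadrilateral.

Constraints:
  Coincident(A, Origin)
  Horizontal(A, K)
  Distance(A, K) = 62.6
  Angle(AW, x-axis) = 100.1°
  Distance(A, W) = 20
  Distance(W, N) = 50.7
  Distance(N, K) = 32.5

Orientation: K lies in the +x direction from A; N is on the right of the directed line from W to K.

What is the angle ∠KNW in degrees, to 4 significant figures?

110.1°

Checks: |WN| = 50.70 ✓; |NK| = 32.50 ✓.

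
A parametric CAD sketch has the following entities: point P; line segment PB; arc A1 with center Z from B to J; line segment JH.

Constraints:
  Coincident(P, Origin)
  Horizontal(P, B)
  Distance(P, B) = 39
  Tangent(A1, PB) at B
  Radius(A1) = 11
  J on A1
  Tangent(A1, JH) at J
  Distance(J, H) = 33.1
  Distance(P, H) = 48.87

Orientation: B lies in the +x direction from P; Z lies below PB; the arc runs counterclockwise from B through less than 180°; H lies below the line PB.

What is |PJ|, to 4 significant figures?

29.70

Checks: P.y = 0.00, B.y = 0.00 ✓; |ZJ| = 11.00 ✓; ∠(ZJ, JH) = 90.00° ✓; |JH| = 33.10 ✓; |PH| = 48.87 ✓.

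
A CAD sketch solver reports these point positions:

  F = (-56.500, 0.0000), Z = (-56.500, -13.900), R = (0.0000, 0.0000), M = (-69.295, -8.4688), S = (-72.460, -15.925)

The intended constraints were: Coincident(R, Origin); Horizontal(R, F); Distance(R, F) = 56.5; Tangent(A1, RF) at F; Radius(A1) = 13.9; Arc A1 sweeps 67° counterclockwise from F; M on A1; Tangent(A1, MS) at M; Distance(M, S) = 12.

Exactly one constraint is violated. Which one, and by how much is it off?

Distance(M, S) = 12 — off by 3.90.

R = (0.00, 0.00) ✓; R.y = 0.00, F.y = 0.00 ✓; |RF| = 56.50 ✓; ∠(ZF, FR) = 90.00° ✓; |ZF| = 13.90 ✓; bearing(Z→M) − bearing(Z→F) = 67.00° ✓; |ZM| = 13.90 ✓; ∠(ZM, MS) = 90.00° ✓; |MS| = 8.100 ✗.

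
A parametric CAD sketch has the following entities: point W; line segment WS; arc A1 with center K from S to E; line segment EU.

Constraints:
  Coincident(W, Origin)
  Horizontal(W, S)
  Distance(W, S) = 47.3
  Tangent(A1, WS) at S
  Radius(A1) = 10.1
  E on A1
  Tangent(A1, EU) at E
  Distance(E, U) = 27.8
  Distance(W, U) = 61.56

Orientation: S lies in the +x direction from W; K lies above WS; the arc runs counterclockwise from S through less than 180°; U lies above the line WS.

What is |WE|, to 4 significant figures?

58.38

Checks: |KE| = 10.10 ✓; ∠(KE, EU) = 90.00° ✓; |EU| = 27.80 ✓; |WU| = 61.56 ✓.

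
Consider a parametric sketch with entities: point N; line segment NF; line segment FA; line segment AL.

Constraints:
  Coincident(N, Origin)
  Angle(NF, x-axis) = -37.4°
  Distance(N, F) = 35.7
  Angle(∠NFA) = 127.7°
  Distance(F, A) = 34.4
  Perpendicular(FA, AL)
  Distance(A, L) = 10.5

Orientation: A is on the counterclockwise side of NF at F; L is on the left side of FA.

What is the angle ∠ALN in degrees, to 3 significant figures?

108°

∠NFA = 127.7°, so FA runs at -37.4° + (180° − 127.7°) = 14.9° from the x-axis; with |FA| = 34.4, A = F + 34.4·(cos 14.9°, sin 14.9°) = (61.6, -12.8). FA is perpendicular to AL; with |AL| = 10.5 on the left of FA, L = A + 10.5·(-0.257, 0.966) = (58.9, -2.69). Then cos ∠ALN = LA·LN / (|LA||LN|), giving 108°.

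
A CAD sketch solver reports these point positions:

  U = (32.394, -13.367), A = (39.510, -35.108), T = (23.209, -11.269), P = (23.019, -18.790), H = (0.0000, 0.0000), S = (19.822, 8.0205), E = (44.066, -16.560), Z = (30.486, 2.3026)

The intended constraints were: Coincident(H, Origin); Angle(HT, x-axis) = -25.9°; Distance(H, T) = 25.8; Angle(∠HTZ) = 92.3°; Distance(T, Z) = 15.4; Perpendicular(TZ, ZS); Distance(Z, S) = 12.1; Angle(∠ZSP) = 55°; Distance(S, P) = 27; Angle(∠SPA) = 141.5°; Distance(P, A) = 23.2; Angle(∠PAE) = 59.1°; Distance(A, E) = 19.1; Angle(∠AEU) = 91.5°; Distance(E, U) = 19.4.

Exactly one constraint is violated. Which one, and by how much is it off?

Distance(E, U) = 19.4 — off by 7.30.

H = (0.00, 0.00) ✓; HT at -25.90° ✓; |HT| = 25.80 ✓; ∠HTZ = 92.30° ✓; |TZ| = 15.40 ✓; ∠(TZ, ZS) = 90.00° ✓; |ZS| = 12.10 ✓; ∠ZSP = 55.00° ✓; |SP| = 27.00 ✓; ∠SPA = 141.5° ✓; |PA| = 23.20 ✓; ∠PAE = 59.10° ✓; |AE| = 19.10 ✓; ∠AEU = 91.50° ✓; |EU| = 12.10 ✗.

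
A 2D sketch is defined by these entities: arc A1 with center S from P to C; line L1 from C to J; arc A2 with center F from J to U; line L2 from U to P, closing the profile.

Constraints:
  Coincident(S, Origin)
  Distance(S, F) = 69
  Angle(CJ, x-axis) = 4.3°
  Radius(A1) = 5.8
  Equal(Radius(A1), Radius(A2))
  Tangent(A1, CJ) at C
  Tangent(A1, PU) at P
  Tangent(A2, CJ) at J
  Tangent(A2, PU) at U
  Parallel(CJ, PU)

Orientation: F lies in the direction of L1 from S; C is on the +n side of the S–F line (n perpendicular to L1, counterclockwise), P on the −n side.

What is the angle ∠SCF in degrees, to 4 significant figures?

85.20°

S is at the origin and F lies 69.0 along u from S, so F = 69.0·u = (68.81, 5.174). Tangency of A1 to both parallel lines with radius 5.8 puts C and P at S ± 5.8·n: C = (-0.4349, 5.784), P = (0.4349, -5.784). Then cos ∠SCF = CS·CF / (|CS||CF|), giving 85.20°.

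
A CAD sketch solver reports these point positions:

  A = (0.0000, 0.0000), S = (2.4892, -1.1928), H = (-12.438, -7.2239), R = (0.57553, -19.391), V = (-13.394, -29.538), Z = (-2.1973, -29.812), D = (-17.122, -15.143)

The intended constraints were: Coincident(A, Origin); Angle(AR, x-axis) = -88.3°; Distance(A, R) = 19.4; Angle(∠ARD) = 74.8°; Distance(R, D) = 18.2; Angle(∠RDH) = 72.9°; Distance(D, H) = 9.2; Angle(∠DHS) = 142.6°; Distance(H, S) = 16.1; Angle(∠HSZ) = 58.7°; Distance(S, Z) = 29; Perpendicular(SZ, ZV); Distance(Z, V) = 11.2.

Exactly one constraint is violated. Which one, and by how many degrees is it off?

Perpendicular(SZ, ZV) — off by 7.90°.

A = (0.00, 0.00) ✓; AR at -88.30° ✓; |AR| = 19.40 ✓; ∠ARD = 74.80° ✓; |RD| = 18.20 ✓; ∠RDH = 72.89° ✓; |DH| = 9.201 ✓; ∠DHS = 142.6° ✓; |HS| = 16.10 ✓; ∠HSZ = 58.70° ✓; |SZ| = 29.00 ✓; ∠(SZ, ZV) = 82.10° ✗; |ZV| = 11.20 ✓.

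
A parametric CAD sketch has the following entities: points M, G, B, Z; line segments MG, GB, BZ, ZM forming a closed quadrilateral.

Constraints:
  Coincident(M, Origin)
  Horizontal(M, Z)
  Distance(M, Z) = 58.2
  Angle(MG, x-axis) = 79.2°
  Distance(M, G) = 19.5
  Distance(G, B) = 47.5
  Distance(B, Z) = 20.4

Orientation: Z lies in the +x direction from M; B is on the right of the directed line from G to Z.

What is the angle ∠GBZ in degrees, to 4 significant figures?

110.2°

Checks: |GB| = 47.50 ✓; |BZ| = 20.40 ✓.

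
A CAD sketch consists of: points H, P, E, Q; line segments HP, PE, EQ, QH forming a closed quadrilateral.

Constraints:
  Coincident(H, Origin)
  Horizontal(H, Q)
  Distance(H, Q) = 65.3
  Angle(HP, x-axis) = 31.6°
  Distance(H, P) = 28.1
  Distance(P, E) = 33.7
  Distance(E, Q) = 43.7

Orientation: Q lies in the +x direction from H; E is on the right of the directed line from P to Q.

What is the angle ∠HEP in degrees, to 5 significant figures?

50.505°

Checks: |PE| = 33.70 ✓; |EQ| = 43.70 ✓.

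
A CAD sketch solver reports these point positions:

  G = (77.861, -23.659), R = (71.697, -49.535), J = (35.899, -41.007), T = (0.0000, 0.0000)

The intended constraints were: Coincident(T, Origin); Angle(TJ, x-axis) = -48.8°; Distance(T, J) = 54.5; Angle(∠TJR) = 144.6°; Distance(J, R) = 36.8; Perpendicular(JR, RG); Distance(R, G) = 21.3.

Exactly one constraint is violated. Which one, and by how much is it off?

Distance(R, G) = 21.3 — off by 5.30.

T = (0.00, 0.00) ✓; TJ at -48.80° ✓; |TJ| = 54.50 ✓; ∠TJR = 144.6° ✓; |JR| = 36.80 ✓; ∠(JR, RG) = 90.00° ✓; |RG| = 26.60 ✗.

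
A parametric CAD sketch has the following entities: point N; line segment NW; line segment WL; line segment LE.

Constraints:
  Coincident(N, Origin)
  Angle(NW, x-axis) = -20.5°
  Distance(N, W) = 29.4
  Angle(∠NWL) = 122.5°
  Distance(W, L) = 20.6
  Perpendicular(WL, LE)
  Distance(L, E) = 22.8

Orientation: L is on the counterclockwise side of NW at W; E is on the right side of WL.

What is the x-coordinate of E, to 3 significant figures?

57.7

N is at the origin; NW runs at -20.5° with length 29.4, so W = 29.4·(cos -20.5°, sin -20.5°) = (27.5, -10.3). ∠NWL = 122.5°, so WL runs at -20.5° + (180° − 122.5°) = 37.0° from the x-axis; with |WL| = 20.6, L = W + 20.6·(cos 37.0°, sin 37.0°) = (44.0, 2.10). WL is perpendicular to LE; with |LE| = 22.8 on the right of WL, E = L + 22.8·(0.602, -0.799) = (57.7, -16.1). So E.x = 57.7.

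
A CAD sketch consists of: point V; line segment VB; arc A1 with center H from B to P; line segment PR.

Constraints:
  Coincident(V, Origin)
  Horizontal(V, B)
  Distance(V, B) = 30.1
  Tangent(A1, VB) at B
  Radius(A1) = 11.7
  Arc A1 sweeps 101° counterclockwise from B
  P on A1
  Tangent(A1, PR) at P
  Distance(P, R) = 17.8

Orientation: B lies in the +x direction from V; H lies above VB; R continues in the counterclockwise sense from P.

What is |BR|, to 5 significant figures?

32.430

On A1, B sits at bearing -90° from H; a 101° counterclockwise sweep puts P at bearing 11°, so P = H + 11.7·(cos 11°, sin 11°) = (41.585, 13.932). Tangency of A1 to PR means the radius HP is perpendicular to PR, so PR runs along (−sin 11°, cos 11°); with |PR| = 17.8, R = (38.189, 31.405). Then |BR| = |R − B| = 32.430.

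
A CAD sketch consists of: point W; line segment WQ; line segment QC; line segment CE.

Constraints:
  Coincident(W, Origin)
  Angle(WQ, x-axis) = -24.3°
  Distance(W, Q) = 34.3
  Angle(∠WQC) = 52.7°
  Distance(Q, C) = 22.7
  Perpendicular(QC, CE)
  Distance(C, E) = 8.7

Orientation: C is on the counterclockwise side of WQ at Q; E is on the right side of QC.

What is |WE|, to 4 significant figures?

36.04

W is at the origin; WQ runs at -24.3° with length 34.3, so Q = 34.3·(cos -24.3°, sin -24.3°) = (31.26, -14.11). ∠WQC = 52.7°, so QC runs at -24.3° + (180° − 52.7°) = 103.0° from the x-axis; with |QC| = 22.7, C = Q + 22.7·(cos 103.0°, sin 103.0°) = (26.15, 8.003). QC ⟂ CE; with |CE| = 8.7 on the right of QC, E = C + 8.7·(0.9744, 0.2250) = (34.63, 9.960). Then |WE| = |E − W| = 36.04.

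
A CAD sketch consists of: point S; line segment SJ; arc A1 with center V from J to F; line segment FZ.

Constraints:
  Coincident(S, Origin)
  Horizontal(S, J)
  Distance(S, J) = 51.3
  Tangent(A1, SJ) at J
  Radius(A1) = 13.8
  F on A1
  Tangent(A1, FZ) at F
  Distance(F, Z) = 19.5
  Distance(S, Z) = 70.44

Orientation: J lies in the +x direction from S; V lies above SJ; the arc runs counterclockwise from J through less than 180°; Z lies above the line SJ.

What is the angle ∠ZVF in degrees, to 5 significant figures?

54.713°

Checks: |VF| = 13.80 ✓; ∠(VF, FZ) = 90.00° ✓; |FZ| = 19.50 ✓; |SZ| = 70.44 ✓.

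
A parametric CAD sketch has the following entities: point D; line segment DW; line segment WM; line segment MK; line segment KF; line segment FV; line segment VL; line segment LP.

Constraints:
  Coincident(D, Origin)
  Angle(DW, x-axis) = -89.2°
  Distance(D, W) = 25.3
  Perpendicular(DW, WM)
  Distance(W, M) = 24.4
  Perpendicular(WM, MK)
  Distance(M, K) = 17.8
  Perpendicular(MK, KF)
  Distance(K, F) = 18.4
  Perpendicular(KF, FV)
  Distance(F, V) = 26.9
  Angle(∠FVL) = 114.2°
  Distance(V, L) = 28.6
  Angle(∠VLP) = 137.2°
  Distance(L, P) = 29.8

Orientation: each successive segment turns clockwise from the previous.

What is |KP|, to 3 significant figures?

46.2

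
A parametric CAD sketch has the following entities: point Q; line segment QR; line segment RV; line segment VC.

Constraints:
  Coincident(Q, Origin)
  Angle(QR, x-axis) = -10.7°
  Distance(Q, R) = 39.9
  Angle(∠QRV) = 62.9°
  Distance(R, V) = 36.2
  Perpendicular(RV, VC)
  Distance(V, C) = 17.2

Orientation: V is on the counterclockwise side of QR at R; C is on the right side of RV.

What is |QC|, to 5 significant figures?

55.715

∠QRV = 62.9°, so RV runs at -10.7° + (180° − 62.9°) = 106.40° from the x-axis; with |RV| = 36.2, V = R + 36.2·(cos 106.40°, sin 106.40°) = (28.985, 27.319). RV ⟂ VC; with |VC| = 17.2 on the right of RV, C = V + 17.2·(0.95931, 0.28234) = (45.486, 32.175). Then |QC| = |C − Q| = 55.715.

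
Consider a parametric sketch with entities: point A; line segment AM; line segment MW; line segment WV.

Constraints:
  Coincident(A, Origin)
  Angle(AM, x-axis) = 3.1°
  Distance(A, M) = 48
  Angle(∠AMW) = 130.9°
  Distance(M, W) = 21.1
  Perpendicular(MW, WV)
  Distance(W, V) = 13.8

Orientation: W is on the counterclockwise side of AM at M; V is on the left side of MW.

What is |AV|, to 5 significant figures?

57.136

∠AMW = 130.9°, so MW runs at 3.1° + (180° − 130.9°) = 52.200° from the x-axis; with |MW| = 21.1, W = M + 21.1·(cos 52.200°, sin 52.200°) = (60.862, 19.268). The perpendicularity gives WV at right angles to MW; with |WV| = 13.8 on the left of MW, V = W + 13.8·(-0.79016, 0.61291) = (49.958, 27.726). Then |AV| = |V − A| = 57.136.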